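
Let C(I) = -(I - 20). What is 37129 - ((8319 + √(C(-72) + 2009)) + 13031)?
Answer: 15779 - √2101 ≈ 15733.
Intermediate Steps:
C(I) = 20 - I (C(I) = -(-20 + I) = 20 - I)
37129 - ((8319 + √(C(-72) + 2009)) + 13031) = 37129 - ((8319 + √((20 - 1*(-72)) + 2009)) + 13031) = 37129 - ((8319 + √((20 + 72) + 2009)) + 13031) = 37129 - ((8319 + √(92 + 2009)) + 13031) = 37129 - ((8319 + √2101) + 13031) = 37129 - (21350 + √2101) = 37129 + (-21350 - √2101) = 15779 - √2101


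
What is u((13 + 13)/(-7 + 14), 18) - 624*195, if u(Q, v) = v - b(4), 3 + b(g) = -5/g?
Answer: -486631/4 ≈ -1.2166e+5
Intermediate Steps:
b(g) = -3 - 5/g
u(Q, v) = 17/4 + v (u(Q, v) = v - (-3 - 5/4) = v - 1*(-17/4) = v + 17/4 = 17/4 + v)
u((13 + 13)/(-7 + 14), 18) - 624*195 = (17/4 + 18) - 624*195 = 89/4 - 121680 = -486631/4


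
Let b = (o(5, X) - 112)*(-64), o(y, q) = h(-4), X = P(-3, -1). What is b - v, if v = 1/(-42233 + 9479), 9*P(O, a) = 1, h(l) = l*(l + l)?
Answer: 167700481/32754 ≈ 5120.0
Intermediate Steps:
h(l) = 2*l**2 (h(l) = l*(2*l) = 2*l**2)
P(O, a) = 1/9 (P(O, a) = (1/9)*1 = 1/9)
X = 1/9 ≈ 0.11111
o(y, q) = 32 (o(y, q) = 2*(-4)**2 = 2*16 = 32)
v = -1/32754 (v = 1/(-32754) = -1/32754 ≈ -3.0531e-5)
b = 5120 (b = (32 - 112)*(-64) = -80*(-64) = 5120)
b - v = 5120 - 1*(-1/32754) = 5120 + 1/32754 = 167700481/32754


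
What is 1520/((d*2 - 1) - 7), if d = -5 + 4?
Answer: -152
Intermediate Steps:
d = -1
1520/((d*2 - 1) - 7) = 1520/((-1*2 - 1) - 7) = 1520/((-2 - 1) - 7) = 1520/(-3 - 7) = 1520/(-10) = -1/10*1520 = -152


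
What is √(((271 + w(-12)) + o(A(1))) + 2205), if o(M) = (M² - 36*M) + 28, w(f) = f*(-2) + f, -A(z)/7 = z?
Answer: 3*√313 ≈ 53.075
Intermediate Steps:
A(z) = -7*z
w(f) = -f (w(f) = -2*f + f = -f)
o(M) = 28 + M² - 36*M
√(((271 + w(-12)) + o(A(1))) + 2205) = √(((271 - 1*(-12)) + (28 + (-7*1)² - (-252))) + 2205) = √(((271 + 12) + (28 + (-7)² - 36*(-7))) + 2205) = √((283 + (28 + 49 + 252)) + 2205) = √((283 + 329) + 2205) = √(612 + 2205) = √2817 = 3*√313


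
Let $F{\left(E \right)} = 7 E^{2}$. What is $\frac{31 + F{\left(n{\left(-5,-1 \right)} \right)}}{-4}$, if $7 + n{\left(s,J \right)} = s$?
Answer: $- \frac{1039}{4} \approx -259.75$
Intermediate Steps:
$n{\left(s,J \right)} = -7 + s$
$\frac{31 + F{\left(n{\left(-5,-1 \right)} \right)}}{-4} = \frac{31 + 7 \left(-7 - 5\right)^{2}}{-4} = \left(31 + 7 \left(-12\right)^{2}\right) \left(- \frac{1}{4}\right) = \left(31 + 7 \cdot 144\right) \left(- \frac{1}{4}\right) = \left(31 + 1008\right) \left(- \frac{1}{4}\right) = 1039 \left(- \frac{1}{4}\right) = - \frac{1039}{4}$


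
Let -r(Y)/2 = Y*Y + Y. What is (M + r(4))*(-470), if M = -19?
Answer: 27730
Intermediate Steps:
r(Y) = -2*Y - 2*Y**2 (r(Y) = -2*(Y*Y + Y) = -2*(Y**2 + Y) = -2*(Y + Y**2) = -2*Y - 2*Y**2)
(M + r(4))*(-470) = (-19 - 2*4*(1 + 4))*(-470) = (-19 - 2*4*5)*(-470) = (-19 - 40)*(-470) = -59*(-470) = 27730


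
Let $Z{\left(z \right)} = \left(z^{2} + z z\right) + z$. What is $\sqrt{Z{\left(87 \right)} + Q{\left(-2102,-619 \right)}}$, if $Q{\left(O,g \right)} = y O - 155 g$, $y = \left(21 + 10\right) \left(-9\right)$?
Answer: $2 \sqrt{174407} \approx 835.24$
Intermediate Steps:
$y = -279$ ($y = 31 \left(-9\right) = -279$)
$Q{\left(O,g \right)} = - 279 O - 155 g$
$Z{\left(z \right)} = z + 2 z^{2}$ ($Z{\left(z \right)} = \left(z^{2} + z^{2}\right) + z = 2 z^{2} + z = z + 2 z^{2}$)
$\sqrt{Z{\left(87 \right)} + Q{\left(-2102,-619 \right)}} = \sqrt{87 \left(1 + 2 \cdot 87\right) - -682403} = \sqrt{87 \left(1 + 174\right) + \left(586458 + 95945\right)} = \sqrt{87 \cdot 175 + 682403} = \sqrt{15225 + 682403} = \sqrt{697628} = 2 \sqrt{174407}$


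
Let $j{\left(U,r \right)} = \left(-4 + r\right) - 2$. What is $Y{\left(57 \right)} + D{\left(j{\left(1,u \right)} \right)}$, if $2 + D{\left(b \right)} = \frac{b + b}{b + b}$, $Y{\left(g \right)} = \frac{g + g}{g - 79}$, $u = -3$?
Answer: $- \frac{68}{11} \approx -6.1818$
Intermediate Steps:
$j{\left(U,r \right)} = -6 + r$
$Y{\left(g \right)} = \frac{2 g}{-79 + g}$
$D{\left(b \right)} = -1$ ($D{\left(b \right)} = -2 + \frac{b + b}{b + b} = -2 + \frac{2 b}{2 b} = -2 + 2 b \frac{1}{2 b} = -2 + 1 = -1$)
$Y{\left(57 \right)} + D{\left(j{\left(1,u \right)} \right)} = 2 \cdot 57 \frac{1}{-79 + 57} - 1 = 2 \cdot 57 \frac{1}{-22} - 1 = 2 \cdot 57 \left(- \frac{1}{22}\right) - 1 = - \frac{57}{11} - 1 = - \frac{68}{11}$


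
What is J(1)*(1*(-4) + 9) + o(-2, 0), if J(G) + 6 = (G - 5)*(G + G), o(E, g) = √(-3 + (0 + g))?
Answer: -70 + I*√3 ≈ -70.0 + 1.732*I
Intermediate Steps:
o(E, g) = √(-3 + g)
J(G) = -6 + 2*G*(-5 + G) (J(G) = -6 + (G - 5)*(G + G) = -6 + (-5 + G)*(2*G) = -6 + 2*G*(-5 + G))
J(1)*(1*(-4) + 9) + o(-2, 0) = (-6 - 10*1 + 2*1²)*(1*(-4) + 9) + √(-3 + 0) = (-6 - 10 + 2*1)*(-4 + 9) + √(-3) = (-6 - 10 + 2)*5 + I*√3 = -14*5 + I*√3 = -70 + I*√3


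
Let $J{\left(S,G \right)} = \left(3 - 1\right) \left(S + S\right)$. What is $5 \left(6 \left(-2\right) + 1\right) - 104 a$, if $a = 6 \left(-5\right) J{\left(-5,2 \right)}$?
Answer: $-62455$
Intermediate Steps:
$J{\left(S,G \right)} = 4 S$ ($J{\left(S,G \right)} = 2 \cdot 2 S = 4 S$)
$a = 600$ ($a = 6 \left(-5\right) 4 \left(-5\right) = \left(-30\right) \left(-20\right) = 600$)
$5 \left(6 \left(-2\right) + 1\right) - 104 a = 5 \left(6 \left(-2\right) + 1\right) - 62400 = 5 \left(-12 + 1\right) - 62400 = 5 \left(-11\right) - 62400 = -55 - 62400 = -62455$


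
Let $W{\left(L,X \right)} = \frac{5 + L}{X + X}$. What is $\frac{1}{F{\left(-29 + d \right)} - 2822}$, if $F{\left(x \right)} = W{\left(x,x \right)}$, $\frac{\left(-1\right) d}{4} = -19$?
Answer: $- \frac{47}{132608} \approx -0.00035443$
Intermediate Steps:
$d = 76$ ($d = \left(-4\right) \left(-19\right) = 76$)
$W{\left(L,X \right)} = \frac{5 + L}{2 X}$
$F{\left(x \right)} = \frac{5 + x}{2 x}$
$\frac{1}{F{\left(-29 + d \right)} - 2822} = \frac{1}{\frac{5 + \left(-29 + 76\right)}{2 \left(-29 + 76\right)} - 2822} = \frac{1}{\frac{5 + 47}{2 \cdot 47} - 2822} = \frac{1}{\frac{1}{2} \cdot \frac{1}{47} \cdot 52 - 2822} = \frac{1}{\frac{26}{47} - 2822} = \frac{1}{- \frac{132608}{47}} = - \frac{47}{132608}$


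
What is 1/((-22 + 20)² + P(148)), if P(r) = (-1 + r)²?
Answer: 1/21613 ≈ 4.6268e-5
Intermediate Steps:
1/((-22 + 20)² + P(148)) = 1/((-22 + 20)² + (-1 + 148)²) = 1/((-2)² + 147²) = 1/(4 + 21609) = 1/21613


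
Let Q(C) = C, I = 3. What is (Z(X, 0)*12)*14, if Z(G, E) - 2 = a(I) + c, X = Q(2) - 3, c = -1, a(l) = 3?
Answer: 672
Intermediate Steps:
X = -1 (X = 2 - 3 = -1)
Z(G, E) = 4 (Z(G, E) = 2 + (3 - 1) = 2 + 2 = 4)
(Z(X, 0)*12)*14 = (4*12)*14 = 48*14 = 672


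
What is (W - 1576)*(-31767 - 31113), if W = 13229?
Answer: -732740640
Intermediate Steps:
(W - 1576)*(-31767 - 31113) = (13229 - 1576)*(-31767 - 31113) = 11653*(-62880) = -732740640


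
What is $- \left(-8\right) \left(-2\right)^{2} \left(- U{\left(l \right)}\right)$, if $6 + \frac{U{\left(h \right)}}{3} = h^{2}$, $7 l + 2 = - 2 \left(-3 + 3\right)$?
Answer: $\frac{27840}{49} \approx 568.16$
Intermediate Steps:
$l = - \frac{2}{7}$ ($l = - \frac{2}{7} + \frac{\left(-2\right) \left(-3 + 3\right)}{7} = - \frac{2}{7} + \frac{\left(-2\right) 0}{7} = - \frac{2}{7} + \frac{1}{7} \cdot 0 = - \frac{2}{7} + 0 = - \frac{2}{7} \approx -0.28571$)
$U{\left(h \right)} = -18 + 3 h^{2}$
$- \left(-8\right) \left(-2\right)^{2} \left(- U{\left(l \right)}\right) = - \left(-8\right) \left(-2\right)^{2} \left(- (-18 + 3 \left(- \frac{2}{7}\right)^{2})\right) = - \left(-8\right) 4 \left(- (-18 + 3 \cdot \frac{4}{49})\right) = \left(-1\right) \left(-32\right) \left(- (-18 + \frac{12}{49})\right) = 32 \left(\left(-1\right) \left(- \frac{870}{49}\right)\right) = 32 \cdot \frac{870}{49} = \frac{27840}{49}$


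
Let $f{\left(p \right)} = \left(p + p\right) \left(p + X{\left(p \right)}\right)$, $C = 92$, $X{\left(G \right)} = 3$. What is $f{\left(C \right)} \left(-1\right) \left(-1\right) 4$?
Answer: $69920$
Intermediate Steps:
$f{\left(p \right)} = 2 p \left(3 + p\right)$ ($f{\left(p \right)} = \left(p + p\right) \left(p + 3\right) = 2 p \left(3 + p\right)$)
$f{\left(C \right)} \left(-1\right) \left(-1\right) 4 = 2 \cdot 92 \left(3 + 92\right) \left(-1\right) \left(-1\right) 4 = 2 \cdot 92 \cdot 95 \cdot 1 \cdot 4 = 17480 \cdot 4 = 69920$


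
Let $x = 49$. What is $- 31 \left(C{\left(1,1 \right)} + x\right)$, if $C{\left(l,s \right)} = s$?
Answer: $-1550$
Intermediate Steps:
$- 31 \left(C{\left(1,1 \right)} + x\right) = - 31 \left(1 + 49\right) = \left(-31\right) 50 = -1550$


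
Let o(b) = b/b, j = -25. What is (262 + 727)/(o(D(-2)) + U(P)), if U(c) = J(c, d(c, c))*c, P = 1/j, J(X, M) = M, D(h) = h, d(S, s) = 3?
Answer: 24725/22 ≈ 1123.9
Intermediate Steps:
o(b) = 1
P = -1/25 (P = 1/(-25) = -1/25 ≈ -0.040000)
U(c) = 3*c
(262 + 727)/(o(D(-2)) + U(P)) = (262 + 727)/(1 + 3*(-1/25)) = 989/(1 - 3/25) = 989/(22/25) = 989*(25/22) = 24725/22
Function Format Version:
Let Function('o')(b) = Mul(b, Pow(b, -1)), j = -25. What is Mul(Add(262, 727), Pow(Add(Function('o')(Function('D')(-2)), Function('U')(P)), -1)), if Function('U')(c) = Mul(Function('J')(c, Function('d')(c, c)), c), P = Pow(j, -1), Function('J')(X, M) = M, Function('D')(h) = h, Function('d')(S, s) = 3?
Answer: Rational(24725, 22) ≈ 1123.9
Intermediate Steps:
Function('o')(b) = 1
P = Rational(-1, 25) (P = Pow(-25, -1) = Rational(-1, 25) ≈ -0.040000)
Function('U')(c) = Mul(3, c)
Mul(Add(262, 727), Pow(Add(Function('o')(Function('D')(-2)), Function('U')(P)), -1)) = Mul(Add(262, 727), Pow(Add(1, Mul(3, Rational(-1, 25))), -1)) = Mul(989, Pow(Add(1, Rational(-3, 25)), -1)) = Mul(989, Pow(Rational(22, 25), -1)) = Mul(989, Rational(25, 22)) = Rational(24725, 22)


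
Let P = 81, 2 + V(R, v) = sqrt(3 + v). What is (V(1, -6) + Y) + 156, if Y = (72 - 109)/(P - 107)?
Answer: 4041/26 + I*sqrt(3) ≈ 155.42 + 1.732*I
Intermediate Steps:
V(R, v) = -2 + sqrt(3 + v)
Y = 37/26 (Y = (72 - 109)/(81 - 107) = -37/(-26) = -37*(-1/26) = 37/26 ≈ 1.4231)
(V(1, -6) + Y) + 156 = ((-2 + sqrt(3 - 6)) + 37/26) + 156 = ((-2 + sqrt(-3)) + 37/26) + 156 = ((-2 + I*sqrt(3)) + 37/26) + 156 = (-15/26 + I*sqrt(3)) + 156 = 4041/26 + I*sqrt(3)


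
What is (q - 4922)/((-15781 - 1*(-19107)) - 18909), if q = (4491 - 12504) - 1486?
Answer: 14421/15583 ≈ 0.92543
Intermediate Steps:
q = -9499 (q = -8013 - 1486 = -9499)
(q - 4922)/((-15781 - 1*(-19107)) - 18909) = (-9499 - 4922)/((-15781 - 1*(-19107)) - 18909) = -14421/((-15781 + 19107) - 18909) = -14421/(3326 - 18909) = -14421/(-15583) = -14421*(-1/15583) = 14421/15583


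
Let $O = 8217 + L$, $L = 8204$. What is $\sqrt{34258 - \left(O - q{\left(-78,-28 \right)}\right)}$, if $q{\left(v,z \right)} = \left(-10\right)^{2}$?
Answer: $3 \sqrt{1993} \approx 133.93$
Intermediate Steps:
$q{\left(v,z \right)} = 100$
$O = 16421$ ($O = 8217 + 8204 = 16421$)
$\sqrt{34258 - \left(O - q{\left(-78,-28 \right)}\right)} = \sqrt{34258 + \left(100 - 16421\right)} = \sqrt{34258 - 16321} = \sqrt{17937} = 3 \sqrt{1993}$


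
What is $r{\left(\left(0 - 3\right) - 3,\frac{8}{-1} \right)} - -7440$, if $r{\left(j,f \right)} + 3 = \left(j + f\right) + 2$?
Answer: $7425$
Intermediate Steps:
$r{\left(j,f \right)} = -1 + f + j$ ($r{\left(j,f \right)} = -3 + \left(\left(j + f\right) + 2\right) = -3 + \left(\left(f + j\right) + 2\right) = -3 + \left(2 + f + j\right) = -1 + f + j$)
$r{\left(\left(0 - 3\right) - 3,\frac{8}{-1} \right)} - -7440 = \left(-1 + \frac{8}{-1} + \left(\left(0 - 3\right) - 3\right)\right) - -7440 = \left(-1 + 8 \left(-1\right) - 6\right) + 7440 = \left(-1 - 8 - 6\right) + 7440 = -15 + 7440 = 7425$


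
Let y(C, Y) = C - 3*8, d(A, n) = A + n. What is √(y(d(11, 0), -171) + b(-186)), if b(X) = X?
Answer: I*√199 ≈ 14.107*I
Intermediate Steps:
y(C, Y) = -24 + C (y(C, Y) = C - 24 = -24 + C)
√(y(d(11, 0), -171) + b(-186)) = √((-24 + (11 + 0)) - 186) = √((-24 + 11) - 186) = √(-13 - 186) = √(-199) = I*√199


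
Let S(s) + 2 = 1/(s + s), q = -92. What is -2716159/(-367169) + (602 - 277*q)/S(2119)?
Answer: -40568419675567/3111757275 ≈ -13037.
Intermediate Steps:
S(s) = -2 + 1/(2*s) (S(s) = -2 + 1/(s + s) = -2 + 1/(2*s))
-2716159/(-367169) + (602 - 277*q)/S(2119) = -2716159/(-367169) + (602 - 277*(-92))/(-2 + (½)/2119) = -2716159*(-1/367169) + (602 + 25484)/(-2 + (½)*(1/2119)) = 2716159/367169 + 26086/(-2 + 1/4238) = 2716159/367169 + 26086/(-8475/4238) = 2716159/367169 + 26086*(-4238/8475) = 2716159/367169 - 110552468/8475 = -40568419675567/3111757275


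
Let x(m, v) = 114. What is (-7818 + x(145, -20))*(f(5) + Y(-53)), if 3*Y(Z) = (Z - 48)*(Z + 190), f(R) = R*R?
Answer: 35340816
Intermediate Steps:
f(R) = R**2
Y(Z) = (-48 + Z)*(190 + Z)/3 (Y(Z) = ((Z - 48)*(Z + 190))/3 = ((-48 + Z)*(190 + Z))/3 = (-48 + Z)*(190 + Z)/3)
(-7818 + x(145, -20))*(f(5) + Y(-53)) = (-7818 + 114)*(5**2 + (-3040 + (1/3)*(-53)**2 + (142/3)*(-53))) = -7704*(25 + (-3040 + (1/3)*2809 - 7526/3)) = -7704*(25 + (-3040 + 2809/3 - 7526/3)) = -7704*(25 - 13837/3) = -7704*(-13762/3) = 35340816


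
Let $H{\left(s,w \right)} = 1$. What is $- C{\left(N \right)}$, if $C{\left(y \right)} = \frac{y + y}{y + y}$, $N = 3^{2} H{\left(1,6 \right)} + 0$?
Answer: $-1$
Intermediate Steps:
$N = 9$ ($N = 3^{2} \cdot 1 + 0 = 9 \cdot 1 + 0 = 9 + 0 = 9$)
$C{\left(y \right)} = 1$ ($C{\left(y \right)} = \frac{2 y}{2 y} = 2 y \frac{1}{2 y} = 1$)
$- C{\left(N \right)} = \left(-1\right) 1 = -1$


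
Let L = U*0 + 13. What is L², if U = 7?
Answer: 169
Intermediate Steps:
L = 13 (L = 7*0 + 13 = 0 + 13 = 13)
L² = 13² = 169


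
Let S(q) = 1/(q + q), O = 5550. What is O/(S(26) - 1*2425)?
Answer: -96200/42033 ≈ -2.2887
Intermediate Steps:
S(q) = 1/(2*q)
O/(S(26) - 1*2425) = 5550/((1/2)/26 - 1*2425) = 5550/((1/2)*(1/26) - 2425) = 5550/(1/52 - 2425) = 5550/(-126099/52) = 5550*(-52/126099) = -96200/42033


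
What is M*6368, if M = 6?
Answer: 38208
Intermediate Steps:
M*6368 = 6*6368 = 38208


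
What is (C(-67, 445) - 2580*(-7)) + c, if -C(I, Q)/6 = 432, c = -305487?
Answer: -290019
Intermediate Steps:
C(I, Q) = -2592 (C(I, Q) = -6*432 = -2592)
(C(-67, 445) - 2580*(-7)) + c = (-2592 - 2580*(-7)) - 305487 = (-2592 + 18060) - 305487 = 15468 - 305487 = -290019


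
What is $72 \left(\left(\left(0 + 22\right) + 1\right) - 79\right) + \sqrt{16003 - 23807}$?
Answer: $-4032 + 2 i \sqrt{1951} \approx -4032.0 + 88.34 i$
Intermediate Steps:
$72 \left(\left(\left(0 + 22\right) + 1\right) - 79\right) + \sqrt{16003 - 23807} = 72 \left(\left(22 + 1\right) - 79\right) + \sqrt{-7804} = 72 \left(23 - 79\right) + 2 i \sqrt{1951} = 72 \left(-56\right) + 2 i \sqrt{1951} = -4032 + 2 i \sqrt{1951}$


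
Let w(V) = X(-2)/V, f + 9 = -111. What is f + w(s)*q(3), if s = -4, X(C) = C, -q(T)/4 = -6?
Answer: -108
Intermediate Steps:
q(T) = 24 (q(T) = -4*(-6) = 24)
f = -120 (f = -9 - 111 = -120)
w(V) = -2/V
f + w(s)*q(3) = -120 - 2/(-4)*24 = -120 - 2*(-¼)*24 = -120 + (½)*24 = -120 + 12 = -108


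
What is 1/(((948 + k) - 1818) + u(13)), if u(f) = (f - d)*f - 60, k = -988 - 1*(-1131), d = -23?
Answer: -1/319 ≈ -0.0031348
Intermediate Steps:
k = 143 (k = -988 + 1131 = 143)
u(f) = -60 + f*(23 + f) (u(f) = (f - 1*(-23))*f - 60 = (f + 23)*f - 60 = (23 + f)*f - 60 = f*(23 + f) - 60 = -60 + f*(23 + f))
1/(((948 + k) - 1818) + u(13)) = 1/(((948 + 143) - 1818) + (-60 + 13² + 23*13)) = 1/((1091 - 1818) + (-60 + 169 + 299)) = 1/(-727 + 408) = 1/(-319) = -1/319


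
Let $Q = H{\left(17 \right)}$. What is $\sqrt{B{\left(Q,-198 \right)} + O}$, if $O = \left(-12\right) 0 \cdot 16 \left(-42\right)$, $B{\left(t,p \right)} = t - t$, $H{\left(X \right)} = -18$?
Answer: $0$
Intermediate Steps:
$Q = -18$
$B{\left(t,p \right)} = 0$
$O = 0$ ($O = 0 \cdot 16 \left(-42\right) = 0 \left(-42\right) = 0$)
$\sqrt{B{\left(Q,-198 \right)} + O} = \sqrt{0 + 0} = \sqrt{0} = 0$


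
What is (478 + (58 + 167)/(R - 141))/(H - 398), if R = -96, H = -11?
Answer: -37687/32311 ≈ -1.1664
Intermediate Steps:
(478 + (58 + 167)/(R - 141))/(H - 398) = (478 + (58 + 167)/(-96 - 141))/(-11 - 398) = (478 + 225/(-237))/(-409) = (478 + 225*(-1/237))*(-1/409) = (478 - 75/79)*(-1/409) = (37687/79)*(-1/409) = -37687/32311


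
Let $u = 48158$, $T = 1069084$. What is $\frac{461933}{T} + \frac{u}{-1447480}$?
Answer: $\frac{38572114473}{96717356770} \approx 0.39881$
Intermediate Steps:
$\frac{461933}{T} + \frac{u}{-1447480} = \frac{461933}{1069084} + \frac{48158}{-1447480} = 461933 \cdot \frac{1}{1069084} + 48158 \left(- \frac{1}{1447480}\right) = \frac{461933}{1069084} - \frac{24079}{723740} = \frac{38572114473}{96717356770}$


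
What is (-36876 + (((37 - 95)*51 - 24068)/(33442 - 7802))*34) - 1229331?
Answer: -8116616591/6410 ≈ -1.2662e+6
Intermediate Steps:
(-36876 + (((37 - 95)*51 - 24068)/(33442 - 7802))*34) - 1229331 = (-36876 + ((-58*51 - 24068)/25640)*34) - 1229331 = (-36876 + ((-2958 - 24068)*(1/25640))*34) - 1229331 = (-36876 - 27026*1/25640*34) - 1229331 = (-36876 - 13513/12820*34) - 1229331 = (-36876 - 229721/6410) - 1229331 = -236604881/6410 - 1229331 = -8116616591/6410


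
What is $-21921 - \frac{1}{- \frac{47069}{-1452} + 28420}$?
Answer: $- \frac{7484465121}{341429} \approx -21921.0$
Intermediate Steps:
$-21921 - \frac{1}{- \frac{47069}{-1452} + 28420} = -21921 - \frac{1}{\left(-47069\right) \left(- \frac{1}{1452}\right) + 28420} = -21921 - \frac{1}{\frac{389}{12} + 28420} = -21921 - \frac{1}{\frac{341429}{12}} = -21921 - \frac{12}{341429} = - \frac{7484465121}{341429}$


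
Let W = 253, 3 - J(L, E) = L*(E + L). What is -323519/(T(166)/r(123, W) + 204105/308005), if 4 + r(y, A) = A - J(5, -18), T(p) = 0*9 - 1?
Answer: -3607165999339/7327000 ≈ -4.9231e+5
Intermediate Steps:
J(L, E) = 3 - L*(E + L)
T(p) = -1 (T(p) = 0 - 1 = -1)
r(y, A) = -72 + A (r(y, A) = -4 + (A - (3 - 1*5² - 1*(-18)*5)) = -4 + (A - (3 - 1*25 + 90)) = -4 + (A - (3 - 25 + 90)) = -4 + (A - 1*68) = -4 + (A - 68) = -4 + (-68 + A) = -72 + A)
-323519/(T(166)/r(123, W) + 204105/308005) = -323519/(-1/(-72 + 253) + 204105/308005) = -323519/(-1/181 + 204105*(1/308005)) = -323519/(-1*1/181 + 40821/61601) = -323519/(-1/181 + 40821/61601) = -323519/7327000/11149781 = -323519*11149781/7327000 = -3607165999339/7327000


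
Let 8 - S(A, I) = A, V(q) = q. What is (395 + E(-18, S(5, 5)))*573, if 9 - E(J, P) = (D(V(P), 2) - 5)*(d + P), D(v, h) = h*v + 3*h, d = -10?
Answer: 259569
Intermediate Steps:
D(v, h) = 3*h + h*v
S(A, I) = 8 - A
E(J, P) = 9 - (1 + 2*P)*(-10 + P) (E(J, P) = 9 - (2*(3 + P) - 5)*(-10 + P) = 9 - ((6 + 2*P) - 5)*(-10 + P) = 9 - (1 + 2*P)*(-10 + P))
(395 + E(-18, S(5, 5)))*573 = (395 + (19 - 2*(8 - 1*5)² + 19*(8 - 1*5)))*573 = (395 + (19 - 2*(8 - 5)² + 19*(8 - 5)))*573 = (395 + (19 - 2*3² + 19*3))*573 = (395 + (19 - 2*9 + 57))*573 = (395 + (19 - 18 + 57))*573 = (395 + 58)*573 = 453*573 = 259569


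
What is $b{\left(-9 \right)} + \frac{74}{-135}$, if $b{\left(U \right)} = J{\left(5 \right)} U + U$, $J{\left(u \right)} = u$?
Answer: $- \frac{7364}{135} \approx -54.548$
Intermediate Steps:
$b{\left(U \right)} = 6 U$ ($b{\left(U \right)} = 5 U + U = 6 U$)
$b{\left(-9 \right)} + \frac{74}{-135} = 6 \left(-9\right) + \frac{74}{-135} = -54 + 74 \left(- \frac{1}{135}\right) = -54 - \frac{74}{135} = - \frac{7364}{135}$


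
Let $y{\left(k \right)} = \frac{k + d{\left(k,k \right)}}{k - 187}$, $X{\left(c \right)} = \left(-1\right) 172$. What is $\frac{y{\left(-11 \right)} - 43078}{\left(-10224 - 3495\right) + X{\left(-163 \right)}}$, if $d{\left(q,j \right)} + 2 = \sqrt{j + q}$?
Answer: $\frac{8529431}{2750418} + \frac{i \sqrt{22}}{2750418} \approx 3.1011 + 1.7053 \cdot 10^{-6} i$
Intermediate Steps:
$d{\left(q,j \right)} = -2 + \sqrt{j + q}$
$X{\left(c \right)} = -172$
$y{\left(k \right)} = \frac{-2 + k + \sqrt{2} \sqrt{k}}{-187 + k}$ ($y{\left(k \right)} = \frac{k + \left(-2 + \sqrt{k + k}\right)}{k - 187} = \frac{k + \left(-2 + \sqrt{2 k}\right)}{-187 + k} = \frac{k + \left(-2 + \sqrt{2} \sqrt{k}\right)}{-187 + k} = \frac{-2 + k + \sqrt{2} \sqrt{k}}{-187 + k}$)
$\frac{y{\left(-11 \right)} - 43078}{\left(-10224 - 3495\right) + X{\left(-163 \right)}} = \frac{\frac{-2 - 11 + \sqrt{2} \sqrt{-11}}{-187 - 11} - 43078}{\left(-10224 - 3495\right) - 172} = \frac{\frac{-2 - 11 + \sqrt{2} i \sqrt{11}}{-198} - 43078}{-13719 - 172} = \frac{- \frac{-2 - 11 + i \sqrt{22}}{198} - 43078}{-13891} = \left(- \frac{-13 + i \sqrt{22}}{198} - 43078\right) \left(- \frac{1}{13891}\right) = \left(\left(\frac{13}{198} - \frac{i \sqrt{22}}{198}\right) - 43078\right) \left(- \frac{1}{13891}\right) = \left(- \frac{8529431}{198} - \frac{i \sqrt{22}}{198}\right) \left(- \frac{1}{13891}\right) = \frac{8529431}{2750418} + \frac{i \sqrt{22}}{2750418}$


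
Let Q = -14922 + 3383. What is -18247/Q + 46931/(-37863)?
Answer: 149349352/436901157 ≈ 0.34184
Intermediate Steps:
Q = -11539
-18247/Q + 46931/(-37863) = -18247/(-11539) + 46931/(-37863) = -18247*(-1/11539) + 46931*(-1/37863) = 18247/11539 - 46931/37863 = 149349352/436901157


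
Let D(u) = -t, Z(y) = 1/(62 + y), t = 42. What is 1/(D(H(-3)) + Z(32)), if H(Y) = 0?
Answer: -94/3947 ≈ -0.023816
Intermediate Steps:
D(u) = -42 (D(u) = -1*42 = -42)
1/(D(H(-3)) + Z(32)) = 1/(-42 + 1/(62 + 32)) = 1/(-42 + 1/94) = 1/(-3947/94) = -94/3947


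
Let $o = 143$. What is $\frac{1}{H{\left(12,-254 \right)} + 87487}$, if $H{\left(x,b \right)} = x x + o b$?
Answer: $\frac{1}{51309} \approx 1.949 \cdot 10^{-5}$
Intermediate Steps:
$H{\left(x,b \right)} = x^{2} + 143 b$ ($H{\left(x,b \right)} = x x + 143 b = x^{2} + 143 b$)
$\frac{1}{H{\left(12,-254 \right)} + 87487} = \frac{1}{\left(12^{2} + 143 \left(-254\right)\right) + 87487} = \frac{1}{\left(144 - 36322\right) + 87487} = \frac{1}{-36178 + 87487} = \frac{1}{51309}$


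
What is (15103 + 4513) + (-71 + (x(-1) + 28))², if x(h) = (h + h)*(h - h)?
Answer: 21465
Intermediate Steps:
x(h) = 0 (x(h) = (2*h)*0 = 0)
(15103 + 4513) + (-71 + (x(-1) + 28))² = (15103 + 4513) + (-71 + (0 + 28))² = 19616 + (-71 + 28)² = 19616 + (-43)² = 19616 + 1849 = 21465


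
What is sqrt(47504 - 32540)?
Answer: 2*sqrt(3741) ≈ 122.33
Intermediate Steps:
sqrt(47504 - 32540) = sqrt(14964) = 2*sqrt(3741)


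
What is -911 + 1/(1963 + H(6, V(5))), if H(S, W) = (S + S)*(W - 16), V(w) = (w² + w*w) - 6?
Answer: -2094388/2299 ≈ -911.00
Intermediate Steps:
V(w) = -6 + 2*w² (V(w) = (w² + w²) - 6 = 2*w² - 6 = -6 + 2*w²)
H(S, W) = 2*S*(-16 + W) (H(S, W) = (2*S)*(-16 + W) = 2*S*(-16 + W))
-911 + 1/(1963 + H(6, V(5))) = -911 + 1/(1963 + 2*6*(-16 + (-6 + 2*5²))) = -911 + 1/(1963 + 2*6*(-16 + (-6 + 2*25))) = -911 + 1/(1963 + 2*6*(-16 + (-6 + 50))) = -911 + 1/(1963 + 2*6*(-16 + 44)) = -911 + 1/(1963 + 2*6*28) = -911 + 1/(1963 + 336) = -911 + 1/2299 = -2094388/2299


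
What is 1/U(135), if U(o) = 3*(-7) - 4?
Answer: -1/25 ≈ -0.040000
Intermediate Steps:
U(o) = -25 (U(o) = -21 - 4 = -25)
1/U(135) = 1/(-25) = -1/25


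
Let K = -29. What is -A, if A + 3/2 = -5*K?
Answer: -287/2 ≈ -143.50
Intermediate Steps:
A = 287/2 (A = -3/2 - 5*(-29) = -3/2 + 145 = 287/2 ≈ 143.50)
-A = -1*287/2 = -287/2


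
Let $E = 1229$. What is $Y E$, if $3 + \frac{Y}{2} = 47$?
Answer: $108152$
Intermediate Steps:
$Y = 88$ ($Y = -6 + 2 \cdot 47 = -6 + 94 = 88$)
$Y E = 88 \cdot 1229 = 108152$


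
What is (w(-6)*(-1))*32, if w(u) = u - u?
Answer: 0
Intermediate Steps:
w(u) = 0
(w(-6)*(-1))*32 = (0*(-1))*32 = 0*32 = 0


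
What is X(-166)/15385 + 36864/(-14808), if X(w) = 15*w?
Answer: -5033538/1898509 ≈ -2.6513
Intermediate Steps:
X(-166)/15385 + 36864/(-14808) = (15*(-166))/15385 + 36864/(-14808) = -2490*1/15385 + 36864*(-1/14808) = -498/3077 - 1536/617 = -5033538/1898509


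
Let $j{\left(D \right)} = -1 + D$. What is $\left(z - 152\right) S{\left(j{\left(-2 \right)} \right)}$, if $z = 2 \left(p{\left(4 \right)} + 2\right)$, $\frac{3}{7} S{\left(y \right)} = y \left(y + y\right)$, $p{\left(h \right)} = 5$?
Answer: $-5796$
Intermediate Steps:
$S{\left(y \right)} = \frac{14 y^{2}}{3}$ ($S{\left(y \right)} = \frac{7 y \left(y + y\right)}{3} = \frac{7 y 2 y}{3} = \frac{7 \cdot 2 y^{2}}{3} = \frac{14 y^{2}}{3}$)
$z = 14$ ($z = 2 \left(5 + 2\right) = 2 \cdot 7 = 14$)
$\left(z - 152\right) S{\left(j{\left(-2 \right)} \right)} = \left(14 - 152\right) \frac{14 \left(-1 - 2\right)^{2}}{3} = - 138 \frac{14 \left(-3\right)^{2}}{3} = - 138 \cdot \frac{14}{3} \cdot 9 = \left(-138\right) 42 = -5796$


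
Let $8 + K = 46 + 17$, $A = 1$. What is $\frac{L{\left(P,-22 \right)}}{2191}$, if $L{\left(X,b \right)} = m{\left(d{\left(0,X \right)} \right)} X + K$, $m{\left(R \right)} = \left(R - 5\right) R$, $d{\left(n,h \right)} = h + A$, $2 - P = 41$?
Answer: $- \frac{63671}{2191} \approx -29.06$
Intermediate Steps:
$P = -39$ ($P = 2 - 41 = -39$)
$d{\left(n,h \right)} = 1 + h$ ($d{\left(n,h \right)} = h + 1 = 1 + h$)
$m{\left(R \right)} = R \left(-5 + R\right)$ ($m{\left(R \right)} = \left(-5 + R\right) R = R \left(-5 + R\right)$)
$K = 55$ ($K = -8 + \left(46 + 17\right) = -8 + 63 = 55$)
$L{\left(X,b \right)} = 55 + X \left(1 + X\right) \left(-4 + X\right)$ ($L{\left(X,b \right)} = \left(1 + X\right) \left(-5 + \left(1 + X\right)\right) X + 55 = \left(1 + X\right) \left(-4 + X\right) X + 55 = X \left(1 + X\right) \left(-4 + X\right) + 55 = 55 + X \left(1 + X\right) \left(-4 + X\right)$)
$\frac{L{\left(P,-22 \right)}}{2191} = \frac{55 - 39 \left(1 - 39\right) \left(-4 - 39\right)}{2191} = \left(55 - \left(-1482\right) \left(-43\right)\right) \frac{1}{2191} = \left(55 - 63726\right) \frac{1}{2191} = \left(-63671\right) \frac{1}{2191} = - \frac{63671}{2191}$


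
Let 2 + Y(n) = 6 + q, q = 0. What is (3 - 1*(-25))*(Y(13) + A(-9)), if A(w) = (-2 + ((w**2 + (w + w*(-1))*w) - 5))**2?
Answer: 153440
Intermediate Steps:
Y(n) = 4 (Y(n) = -2 + (6 + 0) = -2 + 6 = 4)
A(w) = (-7 + w**2)**2 (A(w) = (-2 + ((w**2 + (w - w)*w) - 5))**2 = (-2 + ((w**2 + 0*w) - 5))**2 = (-2 + ((w**2 + 0) - 5))**2 = (-2 + (w**2 - 5))**2 = (-2 + (-5 + w**2))**2 = (-7 + w**2)**2)
(3 - 1*(-25))*(Y(13) + A(-9)) = (3 - 1*(-25))*(4 + (-7 + (-9)**2)**2) = (3 + 25)*(4 + (-7 + 81)**2) = 28*(4 + 74**2) = 28*(4 + 5476) = 28*5480 = 153440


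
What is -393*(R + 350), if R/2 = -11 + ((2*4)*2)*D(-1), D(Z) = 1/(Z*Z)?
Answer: -141480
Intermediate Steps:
D(Z) = Z⁻²
R = 10 (R = 2*(-11 + ((2*4)*2)/(-1)²) = 2*(-11 + (8*2)*1) = 2*(-11 + 16*1) = 2*(-11 + 16) = 2*5 = 10)
-393*(R + 350) = -393*(10 + 350) = -393*360 = -141480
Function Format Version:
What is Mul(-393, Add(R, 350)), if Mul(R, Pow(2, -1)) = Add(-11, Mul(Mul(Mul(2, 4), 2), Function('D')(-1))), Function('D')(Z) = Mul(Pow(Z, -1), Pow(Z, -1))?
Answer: -141480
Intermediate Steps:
Function('D')(Z) = Pow(Z, -2)
R = 10 (R = Mul(2, Add(-11, Mul(Mul(Mul(2, 4), 2), Pow(-1, -2)))) = Mul(2, Add(-11, Mul(Mul(8, 2), 1))) = Mul(2, Add(-11, Mul(16, 1))) = Mul(2, Add(-11, 16)) = Mul(2, 5) = 10)
Mul(-393, Add(R, 350)) = Mul(-393, Add(10, 350)) = Mul(-393, 360) = -141480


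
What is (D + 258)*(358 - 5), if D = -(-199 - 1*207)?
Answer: 234392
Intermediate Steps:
D = 406 (D = -(-199 - 207) = -1*(-406) = 406)
(D + 258)*(358 - 5) = (406 + 258)*(358 - 5) = 664*353 = 234392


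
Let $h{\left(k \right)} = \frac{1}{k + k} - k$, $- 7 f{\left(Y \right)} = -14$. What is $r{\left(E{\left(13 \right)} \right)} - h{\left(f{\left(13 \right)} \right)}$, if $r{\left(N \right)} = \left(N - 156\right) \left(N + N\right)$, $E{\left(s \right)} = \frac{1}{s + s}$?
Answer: $- \frac{6927}{676} \approx -10.247$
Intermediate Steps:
$E{\left(s \right)} = \frac{1}{2 s}$
$f{\left(Y \right)} = 2$ ($f{\left(Y \right)} = \left(- \frac{1}{7}\right) \left(-14\right) = 2$)
$h{\left(k \right)} = \frac{1}{2 k} - k$
$r{\left(N \right)} = 2 N \left(-156 + N\right)$ ($r{\left(N \right)} = \left(-156 + N\right) 2 N = 2 N \left(-156 + N\right)$)
$r{\left(E{\left(13 \right)} \right)} - h{\left(f{\left(13 \right)} \right)} = 2 \frac{1}{2 \cdot 13} \left(-156 + \frac{1}{2 \cdot 13}\right) - \left(\frac{1}{2 \cdot 2} - 2\right) = 2 \cdot \frac{1}{2} \cdot \frac{1}{13} \left(-156 + \frac{1}{2} \cdot \frac{1}{13}\right) - \left(\frac{1}{2} \cdot \frac{1}{2} - 2\right) = 2 \cdot \frac{1}{26} \left(-156 + \frac{1}{26}\right) - \left(\frac{1}{4} - 2\right) = 2 \cdot \frac{1}{26} \left(- \frac{4055}{26}\right) - - \frac{7}{4} = - \frac{4055}{338} + \frac{7}{4} = - \frac{6927}{676}$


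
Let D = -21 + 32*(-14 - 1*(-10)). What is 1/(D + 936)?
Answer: 1/787 ≈ 0.0012706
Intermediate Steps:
D = -149 (D = -21 + 32*(-14 + 10) = -21 + 32*(-4) = -21 - 128 = -149)
1/(D + 936) = 1/(-149 + 936) = 1/787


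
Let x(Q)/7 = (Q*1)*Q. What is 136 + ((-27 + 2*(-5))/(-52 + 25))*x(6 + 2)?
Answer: 20248/27 ≈ 749.93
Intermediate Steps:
x(Q) = 7*Q² (x(Q) = 7*((Q*1)*Q) = 7*(Q*Q) = 7*Q²)
136 + ((-27 + 2*(-5))/(-52 + 25))*x(6 + 2) = 136 + ((-27 + 2*(-5))/(-52 + 25))*(7*(6 + 2)²) = 136 + ((-27 - 10)/(-27))*(7*8²) = 136 + (-37*(-1/27))*(7*64) = 136 + (37/27)*448 = 136 + 16576/27 = 20248/27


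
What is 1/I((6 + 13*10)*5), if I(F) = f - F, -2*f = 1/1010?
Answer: -2020/1373601 ≈ -0.0014706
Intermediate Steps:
f = -1/2020 (f = -1/2/1010 = -1/2*1/1010 = -1/2020 ≈ -0.00049505)
I(F) = -1/2020 - F
1/I((6 + 13*10)*5) = 1/(-1/2020 - (6 + 13*10)*5) = 1/(-1/2020 - (6 + 130)*5) = 1/(-1/2020 - 136*5) = 1/(-1/2020 - 1*680) = 1/(-1/2020 - 680) = 1/(-1373601/2020) = -2020/1373601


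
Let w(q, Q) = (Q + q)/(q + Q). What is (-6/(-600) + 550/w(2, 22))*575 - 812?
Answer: 1261775/4 ≈ 3.1544e+5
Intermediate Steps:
w(q, Q) = 1 (w(q, Q) = (Q + q)/(Q + q) = 1)
(-6/(-600) + 550/w(2, 22))*575 - 812 = (-6/(-600) + 550/1)*575 - 812 = (-6*(-1/600) + 550*1)*575 - 812 = (1/100 + 550)*575 - 812 = (55001/100)*575 - 812 = 1265023/4 - 812 = 1261775/4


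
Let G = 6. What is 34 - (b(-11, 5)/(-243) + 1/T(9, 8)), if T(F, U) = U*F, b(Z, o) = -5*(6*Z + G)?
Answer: 22823/648 ≈ 35.221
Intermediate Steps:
b(Z, o) = -30 - 30*Z (b(Z, o) = -5*(6*Z + 6) = -5*(6 + 6*Z) = -30 - 30*Z)
T(F, U) = F*U
34 - (b(-11, 5)/(-243) + 1/T(9, 8)) = 34 - ((-30 - 30*(-11))/(-243) + 1/(9*8)) = 34 - ((-30 + 330)*(-1/243) + 1/72) = 34 - (300*(-1/243) + 1*(1/72)) = 34 - (-100/81 + 1/72) = 34 - 1*(-791/648) = 34 + 791/648 = 22823/648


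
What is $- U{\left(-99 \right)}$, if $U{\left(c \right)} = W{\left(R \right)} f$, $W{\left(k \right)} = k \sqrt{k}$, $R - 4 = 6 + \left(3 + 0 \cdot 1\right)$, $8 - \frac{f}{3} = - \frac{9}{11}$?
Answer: $- \frac{3783 \sqrt{13}}{11} \approx -1240.0$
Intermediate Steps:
$f = \frac{291}{11}$ ($f = 24 - 3 \left(- \frac{9}{11}\right) = 24 - 3 \left(\left(-9\right) \frac{1}{11}\right) = 24 - - \frac{27}{11} = 24 + \frac{27}{11} = \frac{291}{11} \approx 26.455$)
$R = 13$ ($R = 4 + \left(6 + \left(3 + 0 \cdot 1\right)\right) = 4 + \left(6 + \left(3 + 0\right)\right) = 4 + \left(6 + 3\right) = 4 + 9 = 13$)
$W{\left(k \right)} = k^{\frac{3}{2}}$
$U{\left(c \right)} = \frac{3783 \sqrt{13}}{11}$ ($U{\left(c \right)} = 13^{\frac{3}{2}} \cdot \frac{291}{11} = 13 \sqrt{13} \cdot \frac{291}{11} = \frac{3783 \sqrt{13}}{11}$)
$- U{\left(-99 \right)} = - \frac{3783 \sqrt{13}}{11}$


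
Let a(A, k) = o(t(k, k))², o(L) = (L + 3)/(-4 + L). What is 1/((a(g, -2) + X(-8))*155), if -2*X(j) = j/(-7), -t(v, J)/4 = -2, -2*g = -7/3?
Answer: 112/121365 ≈ 0.00092284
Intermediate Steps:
g = 7/6 (g = -(-7)/(2*3) = -½*(-7/3) = 7/6 ≈ 1.1667)
t(v, J) = 8 (t(v, J) = -4*(-2) = 8)
o(L) = (3 + L)/(-4 + L)
X(j) = j/14 (X(j) = -j/(2*(-7)) = -j*(-1)/(2*7) = -(-1)*j/14 = j/14)
a(A, k) = 121/16 (a(A, k) = ((3 + 8)/(-4 + 8))² = (11/4)² = 121/16)
1/((a(g, -2) + X(-8))*155) = 1/((121/16 + (1/14)*(-8))*155) = 1/((121/16 - 4/7)*155) = 1/((783/112)*155) = 1/(121365/112) = 112/121365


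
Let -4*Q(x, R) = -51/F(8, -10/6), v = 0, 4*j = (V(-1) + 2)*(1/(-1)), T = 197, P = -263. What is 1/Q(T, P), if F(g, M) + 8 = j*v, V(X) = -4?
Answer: -32/51 ≈ -0.62745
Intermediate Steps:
j = ½ (j = ((-4 + 2)*(1/(-1)))/4 = (-2*(-1))/4 = (¼)*2 = ½ ≈ 0.50000)
F(g, M) = -8 (F(g, M) = -8 + (½)*0 = -8 + 0 = -8)
Q(x, R) = -51/32 (Q(x, R) = -(-51)/(4*(-8)) = -(-51)*(-1)/(4*8) = -¼*51/8 = -51/32)
1/Q(T, P) = 1/(-51/32) = -32/51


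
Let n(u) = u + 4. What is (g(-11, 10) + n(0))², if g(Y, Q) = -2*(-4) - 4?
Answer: 64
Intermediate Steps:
n(u) = 4 + u
g(Y, Q) = 4 (g(Y, Q) = 8 - 4 = 4)
(g(-11, 10) + n(0))² = (4 + (4 + 0))² = (4 + 4)² = 8² = 64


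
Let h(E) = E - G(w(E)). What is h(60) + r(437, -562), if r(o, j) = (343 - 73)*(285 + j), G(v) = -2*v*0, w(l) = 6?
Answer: -74730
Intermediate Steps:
G(v) = 0
r(o, j) = 76950 + 270*j (r(o, j) = 270*(285 + j) = 76950 + 270*j)
h(E) = E (h(E) = E - 1*0 = E + 0 = E)
h(60) + r(437, -562) = 60 + (76950 + 270*(-562)) = 60 + (76950 - 151740) = 60 - 74790 = -74730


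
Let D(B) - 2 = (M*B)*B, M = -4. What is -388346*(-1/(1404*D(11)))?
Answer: -194173/338364 ≈ -0.57386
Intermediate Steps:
D(B) = 2 - 4*B² (D(B) = 2 + (-4*B)*B = 2 - 4*B²)
-388346*(-1/(1404*D(11))) = -388346*(-1/(1404*(2 - 4*11²))) = -388346*(-1/(1404*(2 - 4*121))) = -388346*(-1/(1404*(2 - 484))) = -388346/((78*(-482))*(-18)) = -388346/((-37596*(-18))) = -388346/676728 = -388346*1/676728 = -194173/338364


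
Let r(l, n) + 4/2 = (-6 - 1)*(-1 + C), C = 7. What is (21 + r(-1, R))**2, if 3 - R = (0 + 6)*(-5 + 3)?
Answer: 529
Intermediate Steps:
R = 15 (R = 3 - (0 + 6)*(-5 + 3) = 3 - 6*(-2) = 3 - 1*(-12) = 3 + 12 = 15)
r(l, n) = -44 (r(l, n) = -2 + (-6 - 1)*(-1 + 7) = -2 - 7*6 = -2 - 42 = -44)
(21 + r(-1, R))**2 = (21 - 44)**2 = (-23)**2 = 529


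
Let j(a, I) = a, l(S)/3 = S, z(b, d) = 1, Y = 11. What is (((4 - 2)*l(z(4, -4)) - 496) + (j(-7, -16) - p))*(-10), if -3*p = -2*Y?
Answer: 15130/3 ≈ 5043.3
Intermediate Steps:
l(S) = 3*S
p = 22/3 (p = -(-2)*11/3 = -1/3*(-22) = 22/3 ≈ 7.3333)
(((4 - 2)*l(z(4, -4)) - 496) + (j(-7, -16) - p))*(-10) = (((4 - 2)*(3*1) - 496) + (-7 - 1*22/3))*(-10) = ((2*3 - 496) + (-7 - 22/3))*(-10) = ((6 - 496) - 43/3)*(-10) = (-490 - 43/3)*(-10) = -1513/3*(-10) = 15130/3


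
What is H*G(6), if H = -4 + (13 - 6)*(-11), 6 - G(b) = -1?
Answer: -567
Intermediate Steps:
G(b) = 7 (G(b) = 6 - 1*(-1) = 6 + 1 = 7)
H = -81 (H = -4 + 7*(-11) = -4 - 77 = -81)
H*G(6) = -81*7 = -567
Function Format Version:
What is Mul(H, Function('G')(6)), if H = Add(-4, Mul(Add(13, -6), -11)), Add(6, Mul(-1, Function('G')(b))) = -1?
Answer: -567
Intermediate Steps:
Function('G')(b) = 7 (Function('G')(b) = Add(6, Mul(-1, -1)) = Add(6, 1) = 7)
H = -81 (H = Add(-4, Mul(7, -11)) = Add(-4, -77) = -81)
Mul(H, Function('G')(6)) = Mul(-81, 7) = -567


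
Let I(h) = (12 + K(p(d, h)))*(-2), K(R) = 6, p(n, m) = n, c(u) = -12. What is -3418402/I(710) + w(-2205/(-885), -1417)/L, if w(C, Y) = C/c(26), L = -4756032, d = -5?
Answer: 35526804768571/374141184 ≈ 94956.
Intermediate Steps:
I(h) = -36 (I(h) = (12 + 6)*(-2) = 18*(-2) = -36)
w(C, Y) = -C/12 (w(C, Y) = C/(-12) = C*(-1/12) = -C/12)
-3418402/I(710) + w(-2205/(-885), -1417)/L = -3418402/(-36) - (-735)/(4*(-885))/(-4756032) = -3418402*(-1/36) - (-735)*(-1)/(4*885)*(-1/4756032) = 1709201/18 - 1/12*147/59*(-1/4756032) = 1709201/18 - 49/236*(-1/4756032) = 1709201/18 + 49/1122423552 = 35526804768571/374141184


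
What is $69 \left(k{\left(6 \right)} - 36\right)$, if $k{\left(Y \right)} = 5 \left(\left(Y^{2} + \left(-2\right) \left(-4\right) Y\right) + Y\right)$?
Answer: $28566$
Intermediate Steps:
$k{\left(Y \right)} = 5 Y^{2} + 45 Y$ ($k{\left(Y \right)} = 5 \left(\left(Y^{2} + 8 Y\right) + Y\right) = 5 \left(Y^{2} + 9 Y\right) = 5 Y^{2} + 45 Y$)
$69 \left(k{\left(6 \right)} - 36\right) = 69 \left(5 \cdot 6 \left(9 + 6\right) - 36\right) = 69 \left(5 \cdot 6 \cdot 15 - 36\right) = 69 \left(450 - 36\right) = 69 \cdot 414 = 28566$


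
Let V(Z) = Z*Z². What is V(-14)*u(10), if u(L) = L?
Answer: -27440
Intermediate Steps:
V(Z) = Z³
V(-14)*u(10) = (-14)³*10 = -2744*10 = -27440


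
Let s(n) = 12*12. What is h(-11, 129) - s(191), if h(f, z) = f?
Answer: -155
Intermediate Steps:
s(n) = 144
h(-11, 129) - s(191) = -11 - 1*144 = -11 - 144 = -155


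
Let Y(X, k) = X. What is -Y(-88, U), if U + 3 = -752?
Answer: 88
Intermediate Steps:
U = -755 (U = -3 - 752 = -755)
-Y(-88, U) = -1*(-88) = 88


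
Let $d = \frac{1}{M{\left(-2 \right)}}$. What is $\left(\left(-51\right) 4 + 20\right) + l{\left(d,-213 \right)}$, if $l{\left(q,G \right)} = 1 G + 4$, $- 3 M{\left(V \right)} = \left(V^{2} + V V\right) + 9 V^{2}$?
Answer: $-393$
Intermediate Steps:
$M{\left(V \right)} = - \frac{11 V^{2}}{3}$ ($M{\left(V \right)} = - \frac{\left(V^{2} + V V\right) + 9 V^{2}}{3} = - \frac{\left(V^{2} + V^{2}\right) + 9 V^{2}}{3} = - \frac{2 V^{2} + 9 V^{2}}{3} = - \frac{11 V^{2}}{3}$)
$d = - \frac{3}{44}$ ($d = \frac{1}{\left(- \frac{11}{3}\right) \left(-2\right)^{2}} = \frac{1}{\left(- \frac{11}{3}\right) 4} = \frac{1}{- \frac{44}{3}} = - \frac{3}{44} \approx -0.068182$)
$l{\left(q,G \right)} = 4 + G$ ($l{\left(q,G \right)} = G + 4 = 4 + G$)
$\left(\left(-51\right) 4 + 20\right) + l{\left(d,-213 \right)} = \left(\left(-51\right) 4 + 20\right) + \left(4 - 213\right) = \left(-204 + 20\right) - 209 = -184 - 209 = -393$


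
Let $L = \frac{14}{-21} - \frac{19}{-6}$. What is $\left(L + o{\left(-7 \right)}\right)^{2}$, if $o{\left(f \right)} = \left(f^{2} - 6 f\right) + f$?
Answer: $\frac{29929}{4} \approx 7482.3$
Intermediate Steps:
$o{\left(f \right)} = f^{2} - 5 f$
$L = \frac{5}{2}$ ($L = 14 \left(- \frac{1}{21}\right) - - \frac{19}{6} = - \frac{2}{3} + \frac{19}{6} = \frac{5}{2} \approx 2.5$)
$\left(L + o{\left(-7 \right)}\right)^{2} = \left(\frac{5}{2} - 7 \left(-5 - 7\right)\right)^{2} = \left(\frac{5}{2} - -84\right)^{2} = \left(\frac{5}{2} + 84\right)^{2} = \left(\frac{173}{2}\right)^{2} = \frac{29929}{4}$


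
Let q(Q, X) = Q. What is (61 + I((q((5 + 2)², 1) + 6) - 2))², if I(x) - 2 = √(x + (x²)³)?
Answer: 22164365151 + 378*√2462706798 ≈ 2.2183e+10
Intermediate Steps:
I(x) = 2 + √(x + x⁶) (I(x) = 2 + √(x + (x²)³) = 2 + √(x + x⁶))
(61 + I((q((5 + 2)², 1) + 6) - 2))² = (61 + (2 + √((((5 + 2)² + 6) - 2) + (((5 + 2)² + 6) - 2)⁶)))² = (61 + (2 + √(((7² + 6) - 2) + ((7² + 6) - 2)⁶)))² = (61 + (2 + √(((49 + 6) - 2) + ((49 + 6) - 2)⁶)))² = (61 + (2 + √((55 - 2) + (55 - 2)⁶)))² = (61 + (2 + √(53 + 53⁶)))² = (61 + (2 + √(53 + 22164361129)))² = (61 + (2 + √22164361182))² = (61 + (2 + 3*√2462706798))² = (63 + 3*√2462706798)²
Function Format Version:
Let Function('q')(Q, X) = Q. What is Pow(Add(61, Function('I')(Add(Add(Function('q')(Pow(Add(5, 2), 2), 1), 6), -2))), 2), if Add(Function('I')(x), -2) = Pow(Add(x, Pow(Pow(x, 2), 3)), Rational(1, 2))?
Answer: Add(22164365151, Mul(378, Pow(2462706798, Rational(1, 2)))) ≈ 2.2183e+10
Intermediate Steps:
Function('I')(x) = Add(2, Pow(Add(x, Pow(x, 6)), Rational(1, 2))) (Function('I')(x) = Add(2, Pow(Add(x, Pow(Pow(x, 2), 3)), Rational(1, 2))) = Add(2, Pow(Add(x, Pow(x, 6)), Rational(1, 2))))
Pow(Add(61, Function('I')(Add(Add(Function('q')(Pow(Add(5, 2), 2), 1), 6), -2))), 2) = Pow(Add(61, Add(2, Pow(Add(Add(Add(Pow(Add(5, 2), 2), 6), -2), Pow(Add(Add(Pow(Add(5, 2), 2), 6), -2), 6)), Rational(1, 2)))), 2) = Pow(Add(61, Add(2, Pow(Add(Add(Add(Pow(7, 2), 6), -2), Pow(Add(Add(Pow(7, 2), 6), -2), 6)), Rational(1, 2)))), 2) = Pow(Add(61, Add(2, Pow(Add(Add(Add(49, 6), -2), Pow(Add(Add(49, 6), -2), 6)), Rational(1, 2)))), 2) = Pow(Add(61, Add(2, Pow(Add(Add(55, -2), Pow(Add(55, -2), 6)), Rational(1, 2)))), 2) = Pow(Add(61, Add(2, Pow(Add(53, Pow(53, 6)), Rational(1, 2)))), 2) = Pow(Add(61, Add(2, Pow(Add(53, 22164361129), Rational(1, 2)))), 2) = Pow(Add(61, Add(2, Pow(22164361182, Rational(1, 2)))), 2) = Pow(Add(61, Add(2, Mul(3, Pow(2462706798, Rational(1, 2))))), 2) = Pow(Add(63, Mul(3, Pow(2462706798, Rational(1, 2)))), 2)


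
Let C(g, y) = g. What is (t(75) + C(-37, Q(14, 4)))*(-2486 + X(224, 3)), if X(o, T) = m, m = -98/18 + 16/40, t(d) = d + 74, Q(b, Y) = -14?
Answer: -12554864/45 ≈ -2.7900e+5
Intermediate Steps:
t(d) = 74 + d
m = -227/45 (m = -98*1/18 + 16*(1/40) = -49/9 + 2/5 = -227/45 ≈ -5.0444)
X(o, T) = -227/45
(t(75) + C(-37, Q(14, 4)))*(-2486 + X(224, 3)) = ((74 + 75) - 37)*(-2486 - 227/45) = (149 - 37)*(-112097/45) = 112*(-112097/45) = -12554864/45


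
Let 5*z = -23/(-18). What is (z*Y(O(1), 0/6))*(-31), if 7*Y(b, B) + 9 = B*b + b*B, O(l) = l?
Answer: 713/70 ≈ 10.186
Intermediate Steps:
Y(b, B) = -9/7 + 2*B*b/7 (Y(b, B) = -9/7 + (B*b + b*B)/7 = -9/7 + (B*b + B*b)/7 = -9/7 + (2*B*b)/7 = -9/7 + 2*B*b/7)
z = 23/90 (z = (-23/(-18))/5 = (-23*(-1/18))/5 = (⅕)*(23/18) = 23/90 ≈ 0.25556)
(z*Y(O(1), 0/6))*(-31) = (23*(-9/7 + (2/7)*(0/6)*1)/90)*(-31) = (23*(-9/7 + (2/7)*(0*(⅙))*1)/90)*(-31) = (23*(-9/7 + (2/7)*0*1)/90)*(-31) = (23*(-9/7 + 0)/90)*(-31) = ((23/90)*(-9/7))*(-31) = -23/70*(-31) = 713/70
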